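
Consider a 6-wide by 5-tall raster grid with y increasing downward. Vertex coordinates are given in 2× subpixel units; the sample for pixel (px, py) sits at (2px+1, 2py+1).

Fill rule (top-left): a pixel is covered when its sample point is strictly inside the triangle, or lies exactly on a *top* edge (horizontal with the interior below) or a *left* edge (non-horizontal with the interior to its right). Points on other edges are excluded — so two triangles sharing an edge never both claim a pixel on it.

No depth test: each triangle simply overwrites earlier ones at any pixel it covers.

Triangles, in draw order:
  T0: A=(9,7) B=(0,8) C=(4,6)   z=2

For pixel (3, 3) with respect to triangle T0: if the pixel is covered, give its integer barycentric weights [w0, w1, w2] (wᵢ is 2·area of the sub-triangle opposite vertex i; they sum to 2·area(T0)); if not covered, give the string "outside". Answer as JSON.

T0:
  2·area = 14
  edge (9, 7)→(0, 8): d=(-9,1) right/bottom  bias=-1
  edge (0, 8)→(4, 6): d=(4,-2) top-left  bias=+0
  edge (4, 6)→(9, 7): d=(5,1) right/bottom  bias=-1
    (1,3)@(3, 7): e=[6,2,6] → █
    (2,3)@(5, 7): e=[4,6,4] → █
    (3,3)@(7, 7): e=[2,10,2] → █
    (4,3)@(9, 7): e=[0,14,0] → ·  [on edge]
    (1,4)@(3, 9): e=[-12,10,16] → ·
    (2,4)@(5, 9): e=[-14,14,14] → ·
    (3,4)@(7, 9): e=[-16,18,12] → ·
  covered (3 px):
    · · · · · ·
    · · · · · ·
    · · · · · ·
    · █ █ █ · ·
    · · · · · ·

Answer: [10,2,2]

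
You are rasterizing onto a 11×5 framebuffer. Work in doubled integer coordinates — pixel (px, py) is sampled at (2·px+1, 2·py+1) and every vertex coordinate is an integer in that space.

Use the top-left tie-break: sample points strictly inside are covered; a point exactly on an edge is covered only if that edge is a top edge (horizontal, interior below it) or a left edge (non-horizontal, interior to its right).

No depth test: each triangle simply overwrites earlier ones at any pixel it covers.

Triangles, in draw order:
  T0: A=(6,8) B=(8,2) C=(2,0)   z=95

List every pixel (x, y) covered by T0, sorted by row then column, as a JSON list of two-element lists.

T0:
  2·area = 40  (B↔C swapped to make it positive)
  edge (6, 8)→(2, 0): d=(-4,-8) top-left  bias=+0
  edge (2, 0)→(8, 2): d=(6,2) right/bottom  bias=-1
  edge (8, 2)→(6, 8): d=(-2,6) right/bottom  bias=-1
    (1,0)@(3, 1): e=[4,4,32] → █
    (2,0)@(5, 1): e=[20,0,20] → ·  [on edge]
    (1,1)@(3, 3): e=[-4,16,28] → ·
    (2,1)@(5, 3): e=[12,12,16] → █
    (3,1)@(7, 3): e=[28,8,4] → █
    (4,1)@(9, 3): e=[44,4,-8] → ·
    (5,1)@(11, 3): e=[60,0,-20] → ·  [on edge]
    (2,2)@(5, 5): e=[4,24,12] → █
    (3,2)@(7, 5): e=[20,20,0] → ·  [on edge]
    (8,2)@(17, 5): e=[100,0,-60] → ·  [on edge]
    (2,3)@(5, 7): e=[-4,36,8] → ·
  covered (4 px):
    · █ · · · · · · · · ·
    · · █ █ · · · · · · ·
    · · █ · · · · · · · ·
    · · · · · · · · · · ·
    · · · · · · · · · · ·

Answer: [[1,0],[2,1],[3,1],[2,2]]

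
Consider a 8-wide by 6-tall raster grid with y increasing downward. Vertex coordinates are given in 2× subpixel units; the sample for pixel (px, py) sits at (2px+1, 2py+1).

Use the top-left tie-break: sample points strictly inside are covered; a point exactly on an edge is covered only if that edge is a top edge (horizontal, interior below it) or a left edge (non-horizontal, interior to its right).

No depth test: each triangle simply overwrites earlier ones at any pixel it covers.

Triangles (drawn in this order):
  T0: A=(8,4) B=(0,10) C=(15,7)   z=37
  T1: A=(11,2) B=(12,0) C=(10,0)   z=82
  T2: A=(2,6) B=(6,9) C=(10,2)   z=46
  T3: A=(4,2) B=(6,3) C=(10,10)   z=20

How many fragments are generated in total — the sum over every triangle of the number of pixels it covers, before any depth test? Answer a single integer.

T0:
  2·area = 66  (B↔C swapped to make it positive)
  edge (8, 4)→(15, 7): d=(7,3) right/bottom  bias=-1
  edge (15, 7)→(0, 10): d=(-15,3) right/bottom  bias=-1
  edge (0, 10)→(8, 4): d=(8,-6) top-left  bias=+0
    (0,0)@(1, 1): e=[0,132,-66] → ·  [on edge]
    (3,2)@(7, 5): e=[10,54,2] → █
    (4,2)@(9, 5): e=[4,48,14] → █
    (5,2)@(11, 5): e=[-2,42,26] → ·
    (2,3)@(5, 7): e=[30,30,6] → █
    (5,3)@(11, 7): e=[12,12,42] → █
    (6,3)@(13, 7): e=[6,6,54] → █
    (7,3)@(15, 7): e=[0,0,66] → ·  [on edge]
    (1,4)@(3, 9): e=[50,6,10] → █
    (2,4)@(5, 9): e=[44,0,22] → ·  [on edge]
    (3,4)@(7, 9): e=[38,-6,34] → ·
    (4,4)@(9, 9): e=[32,-12,46] → ·
  covered (8 px):
    · · · · · · · ·
    · · · · · · · ·
    · · · █ █ · · ·
    · · █ █ █ █ █ ·
    · █ · · · · · ·
    · · · · · · · ·
T1:
  2·area = 4  (B↔C swapped to make it positive)
  edge (11, 2)→(10, 0): d=(-1,-2) top-left  bias=+0
  edge (10, 0)→(12, 0): d=(2,0) top-left  bias=+0
  edge (12, 0)→(11, 2): d=(-1,2) right/bottom  bias=-1
    (5,0)@(11, 1): e=[1,2,1] → █
    (6,0)@(13, 1): e=[5,2,-3] → ·
    (5,1)@(11, 3): e=[-1,6,-1] → ·
  covered (1 px):
    · · · · · █ · ·
    · · · · · · · ·
    · · · · · · · ·
    · · · · · · · ·
    · · · · · · · ·
    · · · · · · · ·
T2:
  2·area = 40  (B↔C swapped to make it positive)
  edge (2, 6)→(10, 2): d=(8,-4) top-left  bias=+0
  edge (10, 2)→(6, 9): d=(-4,7) right/bottom  bias=-1
  edge (6, 9)→(2, 6): d=(-4,-3) top-left  bias=+0
    (4,1)@(9, 3): e=[4,3,33] → █
    (5,1)@(11, 3): e=[12,-11,39] → ·
    (2,2)@(5, 5): e=[4,23,13] → █
    (3,2)@(7, 5): e=[12,9,19] → █
    (4,2)@(9, 5): e=[20,-5,25] → ·
    (2,3)@(5, 7): e=[20,15,5] → █
    (4,3)@(9, 7): e=[36,-13,17] → ·
    (2,4)@(5, 9): e=[36,7,-3] → ·
    (3,4)@(7, 9): e=[44,-7,3] → ·
  covered (5 px):
    · · · · · · · ·
    · · · · █ · · ·
    · · █ █ · · · ·
    · · █ █ · · · ·
    · · · · · · · ·
    · · · · · · · ·
T3:
  2·area = 10
  edge (4, 2)→(6, 3): d=(2,1) right/bottom  bias=-1
  edge (6, 3)→(10, 10): d=(4,7) right/bottom  bias=-1
  edge (10, 10)→(4, 2): d=(-6,-8) top-left  bias=+0
    (2,1)@(5, 3): e=[1,7,2] → █
    (3,1)@(7, 3): e=[-1,-7,18] → ·
    (2,2)@(5, 5): e=[5,15,-10] → ·
    (3,2)@(7, 5): e=[3,1,6] → █
    (4,2)@(9, 5): e=[1,-13,22] → ·
    (3,3)@(7, 7): e=[7,9,-6] → ·
  covered (2 px):
    · · · · · · · ·
    · · █ · · · · ·
    · · · █ · · · ·
    · · · · · · · ·
    · · · · · · · ·
    · · · · · · · ·

Answer: 16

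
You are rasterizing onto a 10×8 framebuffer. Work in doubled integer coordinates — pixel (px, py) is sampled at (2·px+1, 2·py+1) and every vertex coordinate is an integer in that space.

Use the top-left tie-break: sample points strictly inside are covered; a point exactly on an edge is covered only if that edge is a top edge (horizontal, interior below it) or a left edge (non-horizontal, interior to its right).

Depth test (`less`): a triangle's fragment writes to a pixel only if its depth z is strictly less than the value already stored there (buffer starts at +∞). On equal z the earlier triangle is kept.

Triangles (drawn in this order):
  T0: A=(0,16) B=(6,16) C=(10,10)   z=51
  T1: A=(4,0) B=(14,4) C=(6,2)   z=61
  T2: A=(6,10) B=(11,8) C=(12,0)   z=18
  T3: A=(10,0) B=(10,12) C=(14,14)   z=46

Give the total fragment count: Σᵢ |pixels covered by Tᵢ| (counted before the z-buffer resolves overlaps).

T0:
  2·area = 36  (B↔C swapped to make it positive)
  edge (0, 16)→(10, 10): d=(10,-6) top-left  bias=+0
  edge (10, 10)→(6, 16): d=(-4,6) right/bottom  bias=-1
  edge (6, 16)→(0, 16): d=(-6,0) right/bottom  bias=-1
    (7,3)@(15, 7): e=[0,-18,54] → ·  [on edge]
    (4,5)@(9, 11): e=[4,2,30] → #
    (5,5)@(11, 11): e=[16,-10,30] → ·
    (2,6)@(5, 13): e=[0,18,18] → #  [on edge]
    (3,6)@(7, 13): e=[12,6,18] → #
    (4,6)@(9, 13): e=[24,-6,18] → ·
    (1,7)@(3, 15): e=[8,22,6] → #
    (3,7)@(7, 15): e=[32,-2,6] → ·
  covered (5 px):
    · · · · · · · · · ·
    · · · · · · · · · ·
    · · · · · · · · · ·
    · · · · · · · · · ·
    · · · · · · · · · ·
    · · · · # · · · · ·
    · · # # · · · · · ·
    · # # · · · · · · ·
T1:
  2·area = 12
  edge (4, 0)→(14, 4): d=(10,4) right/bottom  bias=-1
  edge (14, 4)→(6, 2): d=(-8,-2) top-left  bias=+0
  edge (6, 2)→(4, 0): d=(-2,-2) top-left  bias=+0
    (2,0)@(5, 1): e=[6,6,0] → #  [on edge]
    (3,0)@(7, 1): e=[-2,10,4] → ·
    (2,1)@(5, 3): e=[26,-10,-4] → ·
    (3,1)@(7, 3): e=[18,-6,0] → ·  [on edge]
    (5,1)@(11, 3): e=[2,2,8] → #
    (6,1)@(13, 3): e=[-6,6,12] → ·
    (4,2)@(9, 5): e=[30,-18,0] → ·  [on edge]
    (5,2)@(11, 5): e=[22,-14,4] → ·
    (5,3)@(11, 7): e=[42,-30,0] → ·  [on edge]
    (6,4)@(13, 9): e=[54,-42,0] → ·  [on edge]
    (7,5)@(15, 11): e=[66,-54,0] → ·  [on edge]
    (8,6)@(17, 13): e=[78,-66,0] → ·  [on edge]
    (9,7)@(19, 15): e=[90,-78,0] → ·  [on edge]
  covered (2 px):
    · · # · · · · · · ·
    · · · · · # · · · ·
    · · · · · · · · · ·
    · · · · · · · · · ·
    · · · · · · · · · ·
    · · · · · · · · · ·
    · · · · · · · · · ·
    · · · · · · · · · ·
T2:
  2·area = 38  (B↔C swapped to make it positive)
  edge (6, 10)→(12, 0): d=(6,-10) top-left  bias=+0
  edge (12, 0)→(11, 8): d=(-1,8) right/bottom  bias=-1
  edge (11, 8)→(6, 10): d=(-5,2) right/bottom  bias=-1
    (5,1)@(11, 3): e=[8,5,25] → #
    (6,1)@(13, 3): e=[28,-11,21] → ·
    (4,2)@(9, 5): e=[0,19,19] → #  [on edge]
    (6,2)@(13, 5): e=[40,-13,11] → ·
    (4,3)@(9, 7): e=[12,17,9] → #
    (6,3)@(13, 7): e=[52,-15,1] → ·
    (3,4)@(7, 9): e=[4,31,3] → #
    (4,4)@(9, 9): e=[24,15,-1] → ·
    (5,4)@(11, 9): e=[44,-1,-5] → ·
    (3,5)@(7, 11): e=[16,29,-7] → ·
    (1,7)@(3, 15): e=[0,57,-19] → ·  [on edge]
  covered (6 px):
    · · · · · · · · · ·
    · · · · · # · · · ·
    · · · · # # · · · ·
    · · · · # # · · · ·
    · · · # · · · · · ·
    · · · · · · · · · ·
    · · · · · · · · · ·
    · · · · · · · · · ·
T3:
  2·area = 48  (B↔C swapped to make it positive)
  edge (10, 0)→(14, 14): d=(4,14) right/bottom  bias=-1
  edge (14, 14)→(10, 12): d=(-4,-2) top-left  bias=+0
  edge (10, 12)→(10, 0): d=(0,-12) top-left  bias=+0
    (5,2)@(11, 5): e=[6,30,12] → #
    (6,2)@(13, 5): e=[-22,34,36] → ·
    (5,3)@(11, 7): e=[14,22,12] → #
    (6,3)@(13, 7): e=[-14,26,36] → ·
    (5,4)@(11, 9): e=[22,14,12] → #
    (6,4)@(13, 9): e=[-6,18,36] → ·
    (5,5)@(11, 11): e=[30,6,12] → #
    (6,5)@(13, 11): e=[2,10,36] → #
    (7,5)@(15, 11): e=[-26,14,60] → ·
    (5,6)@(11, 13): e=[38,-2,12] → ·
    (6,6)@(13, 13): e=[10,2,36] → #
    (7,6)@(15, 13): e=[-18,6,60] → ·
  covered (6 px):
    · · · · · · · · · ·
    · · · · · · · · · ·
    · · · · · # · · · ·
    · · · · · # · · · ·
    · · · · · # · · · ·
    · · · · · # # · · ·
    · · · · · · # · · ·
    · · · · · · · · · ·

Final: 19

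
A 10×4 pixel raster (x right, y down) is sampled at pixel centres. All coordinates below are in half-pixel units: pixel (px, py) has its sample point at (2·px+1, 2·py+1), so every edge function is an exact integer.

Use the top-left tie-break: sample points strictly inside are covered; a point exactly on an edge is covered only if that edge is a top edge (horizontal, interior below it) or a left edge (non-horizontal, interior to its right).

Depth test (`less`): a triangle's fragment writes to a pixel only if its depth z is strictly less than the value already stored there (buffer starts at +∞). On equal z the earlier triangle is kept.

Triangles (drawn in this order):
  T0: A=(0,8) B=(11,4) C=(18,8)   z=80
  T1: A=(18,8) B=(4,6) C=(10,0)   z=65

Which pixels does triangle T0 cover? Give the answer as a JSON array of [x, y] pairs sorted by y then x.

T0:
  2·area = 72
  edge (0, 8)→(11, 4): d=(11,-4) top-left  bias=+0
  edge (11, 4)→(18, 8): d=(7,4) right/bottom  bias=-1
  edge (18, 8)→(0, 8): d=(-18,0) right/bottom  bias=-1
    (4,2)@(9, 5): e=[3,15,54] → █
    (5,2)@(11, 5): e=[11,7,54] → █
    (6,2)@(13, 5): e=[19,-1,54] → ·
    (1,3)@(3, 7): e=[1,53,18] → █
    (2,3)@(5, 7): e=[9,45,18] → █
    (3,3)@(7, 7): e=[17,37,18] → █
    (6,3)@(13, 7): e=[41,13,18] → █
    (7,3)@(15, 7): e=[49,5,18] → █
    (8,3)@(17, 7): e=[57,-3,18] → ·
  covered (9 px):
    · · · · · · · · · ·
    · · · · · · · · · ·
    · · · · █ █ · · · ·
    · █ █ █ █ █ █ █ · ·
T1:
  2·area = 96
  edge (18, 8)→(4, 6): d=(-14,-2) top-left  bias=+0
  edge (4, 6)→(10, 0): d=(6,-6) top-left  bias=+0
  edge (10, 0)→(18, 8): d=(8,8) right/bottom  bias=-1
    (4,0)@(9, 1): e=[80,0,16] → █  [on edge]
    (5,0)@(11, 1): e=[84,12,0] → ·  [on edge]
    (3,1)@(7, 3): e=[48,0,48] → █  [on edge]
    (5,1)@(11, 3): e=[56,24,16] → █
    (6,1)@(13, 3): e=[60,36,0] → ·  [on edge]
    (2,2)@(5, 5): e=[16,0,80] → █  [on edge]
    (6,2)@(13, 5): e=[32,48,16] → █
    (7,2)@(15, 5): e=[36,60,0] → ·  [on edge]
    (1,3)@(3, 7): e=[-16,0,112] → ·  [on edge]
    (2,3)@(5, 7): e=[-12,12,96] → ·
    (3,3)@(7, 7): e=[-8,24,80] → ·
    (4,3)@(9, 7): e=[-4,36,64] → ·
    (5,3)@(11, 7): e=[0,48,48] → █  [on edge]
    (8,3)@(17, 7): e=[12,84,0] → ·  [on edge]
  covered (12 px):
    · · · · █ · · · · ·
    · · · █ █ █ · · · ·
    · · █ █ █ █ █ · · ·
    · · · · · █ █ █ · ·

Result: [[4,2],[5,2],[1,3],[2,3],[3,3],[4,3],[5,3],[6,3],[7,3]]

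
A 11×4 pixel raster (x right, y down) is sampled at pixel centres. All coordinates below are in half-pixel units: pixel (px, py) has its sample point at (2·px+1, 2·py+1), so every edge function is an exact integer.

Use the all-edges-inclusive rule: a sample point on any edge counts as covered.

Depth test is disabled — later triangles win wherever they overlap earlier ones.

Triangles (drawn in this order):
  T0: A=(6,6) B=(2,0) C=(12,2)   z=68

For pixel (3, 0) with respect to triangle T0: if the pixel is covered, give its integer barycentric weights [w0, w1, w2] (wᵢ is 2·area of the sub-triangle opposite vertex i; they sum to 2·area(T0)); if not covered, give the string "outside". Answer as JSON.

T0:
  2·area = 52
  edge (6, 6)→(2, 0): d=(-4,-6) inclusive
  edge (2, 0)→(12, 2): d=(10,2) inclusive
  edge (12, 2)→(6, 6): d=(-6,4) inclusive
    (1,0)@(3, 1): e=[2,8,42] → X
    (2,0)@(5, 1): e=[14,4,34] → X
    (3,0)@(7, 1): e=[26,0,26] → X  [on edge]
    (4,0)@(9, 1): e=[38,-4,18] → .
    (1,1)@(3, 3): e=[-6,28,30] → .
    (2,1)@(5, 3): e=[6,24,22] → X
    (4,1)@(9, 3): e=[30,16,6] → X
    (5,1)@(11, 3): e=[42,12,-2] → .
    (8,1)@(17, 3): e=[78,0,-26] → .  [on edge]
    (2,2)@(5, 5): e=[-2,44,10] → .
    (3,2)@(7, 5): e=[10,40,2] → X
    (4,2)@(9, 5): e=[22,36,-6] → .
  covered (7 px):
    . X X X . . . . . . .
    . . X X X . . . . . .
    . . . X . . . . . . .
    . . . . . . . . . . .

Result: [0,26,26]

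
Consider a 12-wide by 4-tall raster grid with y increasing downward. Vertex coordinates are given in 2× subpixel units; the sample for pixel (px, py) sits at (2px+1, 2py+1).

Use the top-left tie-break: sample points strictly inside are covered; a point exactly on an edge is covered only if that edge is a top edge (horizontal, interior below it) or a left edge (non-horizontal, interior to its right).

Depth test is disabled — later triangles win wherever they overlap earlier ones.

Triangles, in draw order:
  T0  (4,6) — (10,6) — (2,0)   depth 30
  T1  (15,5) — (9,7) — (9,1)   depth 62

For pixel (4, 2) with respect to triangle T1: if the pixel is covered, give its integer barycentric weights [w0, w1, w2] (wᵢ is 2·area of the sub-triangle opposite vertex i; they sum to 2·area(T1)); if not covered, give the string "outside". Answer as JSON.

T0:
  2·area = 36  (B↔C swapped to make it positive)
  edge (4, 6)→(2, 0): d=(-2,-6) top-left  bias=+0
  edge (2, 0)→(10, 6): d=(8,6) right/bottom  bias=-1
  edge (10, 6)→(4, 6): d=(-6,0) right/bottom  bias=-1
    (1,0)@(3, 1): e=[4,2,30] → █
    (2,0)@(5, 1): e=[16,-10,30] → ·
    (1,1)@(3, 3): e=[0,18,18] → █  [on edge]
    (2,1)@(5, 3): e=[12,6,18] → █
    (3,1)@(7, 3): e=[24,-6,18] → ·
    (1,2)@(3, 5): e=[-4,34,6] → ·
    (2,2)@(5, 5): e=[8,22,6] → █
    (3,2)@(7, 5): e=[20,10,6] → █
    (4,2)@(9, 5): e=[32,-2,6] → ·
    (2,3)@(5, 7): e=[4,38,-6] → ·
    (3,3)@(7, 7): e=[16,26,-6] → ·
  covered (5 px):
    · █ · · · · · · · · · ·
    · █ █ · · · · · · · · ·
    · · █ █ · · · · · · · ·
    · · · · · · · · · · · ·
T1:
  2·area = 36
  edge (15, 5)→(9, 7): d=(-6,2) right/bottom  bias=-1
  edge (9, 7)→(9, 1): d=(0,-6) top-left  bias=+0
  edge (9, 1)→(15, 5): d=(6,4) right/bottom  bias=-1
    (4,0)@(9, 1): e=[36,0,0] → ·  [on edge]
    (4,1)@(9, 3): e=[24,0,12] → █  [on edge]
    (5,1)@(11, 3): e=[20,12,4] → █
    (6,1)@(13, 3): e=[16,24,-4] → ·
    (10,1)@(21, 3): e=[0,72,-36] → ·  [on edge]
    (4,2)@(9, 5): e=[12,0,24] → █  [on edge]
    (6,2)@(13, 5): e=[4,24,8] → █
    (7,2)@(15, 5): e=[0,36,0] → ·  [on edge]
    (4,3)@(9, 7): e=[0,0,36] → ·  [on edge]
    (5,3)@(11, 7): e=[-4,12,28] → ·
    (6,3)@(13, 7): e=[-8,24,20] → ·
  covered (5 px):
    · · · · · · · · · · · ·
    · · · · █ █ · · · · · ·
    · · · · █ █ █ · · · · ·
    · · · · · · · · · · · ·

Final: [0,24,12]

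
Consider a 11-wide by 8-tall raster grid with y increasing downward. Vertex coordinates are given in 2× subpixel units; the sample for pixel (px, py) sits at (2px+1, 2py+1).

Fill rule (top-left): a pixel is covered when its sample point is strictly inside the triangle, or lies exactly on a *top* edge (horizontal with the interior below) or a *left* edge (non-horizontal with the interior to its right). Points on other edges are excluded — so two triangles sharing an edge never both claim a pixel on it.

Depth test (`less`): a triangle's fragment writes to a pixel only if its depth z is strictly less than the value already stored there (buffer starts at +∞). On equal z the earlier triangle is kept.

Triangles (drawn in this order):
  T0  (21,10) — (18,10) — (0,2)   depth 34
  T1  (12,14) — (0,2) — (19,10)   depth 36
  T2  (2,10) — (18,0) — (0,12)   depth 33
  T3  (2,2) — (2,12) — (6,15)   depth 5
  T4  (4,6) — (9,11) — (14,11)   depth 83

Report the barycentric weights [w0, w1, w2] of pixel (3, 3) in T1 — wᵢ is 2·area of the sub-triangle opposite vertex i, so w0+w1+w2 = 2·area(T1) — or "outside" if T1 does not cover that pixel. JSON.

T0:
  2·area = 24
  edge (21, 10)→(18, 10): d=(-3,0) right/bottom  bias=-1
  edge (18, 10)→(0, 2): d=(-18,-8) top-left  bias=+0
  edge (0, 2)→(21, 10): d=(21,8) right/bottom  bias=-1
    (3,2)@(7, 5): e=[15,2,7] → X
    (4,2)@(9, 5): e=[15,18,-9] → .
    (3,3)@(7, 7): e=[9,-34,49] → .
    (6,3)@(13, 7): e=[9,14,1] → X
    (7,3)@(15, 7): e=[9,30,-15] → .
    (6,4)@(13, 9): e=[3,-22,43] → .
    (8,4)@(17, 9): e=[3,10,11] → X
    (9,4)@(19, 9): e=[3,26,-5] → .
    (8,5)@(17, 11): e=[-3,-26,53] → .
  covered (3 px):
    . . . . . . . . . . .
    . . . . . . . . . . .
    . . . X . . . . . . .
    . . . . . . X . . . .
    . . . . . . . . X . .
    . . . . . . . . . . .
    . . . . . . . . . . .
    . . . . . . . . . . .
T1:
  2·area = 132
  edge (12, 14)→(0, 2): d=(-12,-12) top-left  bias=+0
  edge (0, 2)→(19, 10): d=(19,8) right/bottom  bias=-1
  edge (19, 10)→(12, 14): d=(-7,4) right/bottom  bias=-1
    (0,1)@(1, 3): e=[0,11,121] → X  [on edge]
    (1,1)@(3, 3): e=[24,-5,113] → .
    (0,2)@(1, 5): e=[-24,49,107] → .
    (1,2)@(3, 5): e=[0,33,99] → X  [on edge]
    (2,2)@(5, 5): e=[24,17,91] → X
    (3,2)@(7, 5): e=[48,1,83] → X
    (4,2)@(9, 5): e=[72,-15,75] → .
    (1,3)@(3, 7): e=[-24,71,85] → .
    (2,3)@(5, 7): e=[0,55,77] → X  [on edge]
    (4,3)@(9, 7): e=[48,23,61] → X
    (5,3)@(11, 7): e=[72,7,53] → X
    (6,3)@(13, 7): e=[96,-9,45] → .
    (3,4)@(7, 9): e=[0,77,55] → X  [on edge]
    (4,5)@(9, 11): e=[0,99,33] → X  [on edge]
    (5,6)@(11, 13): e=[0,121,11] → X  [on edge]
    (6,7)@(13, 15): e=[0,143,-11] → .  [on edge]
  covered (20 px):
    . . . . . . . . . . .
    X . . . . . . . . . .
    . X X X . . . . . . .
    . . X X X X . . . . .
    . . . X X X X X . . .
    . . . . X X X X X . .
    . . . . . X X . . . .
    . . . . . . . . . . .
T2:
  2·area = 12
  edge (2, 10)→(18, 0): d=(16,-10) top-left  bias=+0
  edge (18, 0)→(0, 12): d=(-18,12) right/bottom  bias=-1
  edge (0, 12)→(2, 10): d=(2,-2) top-left  bias=+0
    (5,0)@(11, 1): e=[-54,66,0] → .  [on edge]
    (4,1)@(9, 3): e=[-42,54,0] → .  [on edge]
    (3,2)@(7, 5): e=[-30,42,0] → .  [on edge]
    (2,3)@(5, 7): e=[-18,30,0] → .  [on edge]
    (3,3)@(7, 7): e=[2,6,4] → X
    (4,3)@(9, 7): e=[22,-18,8] → .
    (1,4)@(3, 9): e=[-6,18,0] → .  [on edge]
    (3,4)@(7, 9): e=[34,-30,8] → .
    (0,5)@(1, 11): e=[6,6,0] → X  [on edge]
    (1,5)@(3, 11): e=[26,-18,4] → .
    (0,6)@(1, 13): e=[38,-30,4] → .
  covered (2 px):
    . . . . . . . . . . .
    . . . . . . . . . . .
    . . . . . . . . . . .
    . . . X . . . . . . .
    . . . . . . . . . . .
    X . . . . . . . . . .
    . . . . . . . . . . .
    . . . . . . . . . . .
T3:
  2·area = 40  (B↔C swapped to make it positive)
  edge (2, 2)→(6, 15): d=(4,13) right/bottom  bias=-1
  edge (6, 15)→(2, 12): d=(-4,-3) top-left  bias=+0
  edge (2, 12)→(2, 2): d=(0,-10) top-left  bias=+0
    (1,3)@(3, 7): e=[7,23,10] → X
    (2,3)@(5, 7): e=[-19,29,30] → .
    (1,4)@(3, 9): e=[15,15,10] → X
    (2,4)@(5, 9): e=[-11,21,30] → .
    (1,5)@(3, 11): e=[23,7,10] → X
    (2,5)@(5, 11): e=[-3,13,30] → .
    (1,6)@(3, 13): e=[31,-1,10] → .
    (2,6)@(5, 13): e=[5,5,30] → X
    (3,6)@(7, 13): e=[-21,11,50] → .
    (2,7)@(5, 15): e=[13,-3,30] → .
  covered (4 px):
    . . . . . . . . . . .
    . . . . . . . . . . .
    . . . . . . . . . . .
    . X . . . . . . . . .
    . X . . . . . . . . .
    . X . . . . . . . . .
    . . X . . . . . . . .
    . . . . . . . . . . .
T4:
  2·area = 25  (B↔C swapped to make it positive)
  edge (4, 6)→(14, 11): d=(10,5) right/bottom  bias=-1
  edge (14, 11)→(9, 11): d=(-5,0) right/bottom  bias=-1
  edge (9, 11)→(4, 6): d=(-5,-5) top-left  bias=+0
    (0,1)@(1, 3): e=[-15,40,0] → .  [on edge]
    (1,2)@(3, 5): e=[-5,30,0] → .  [on edge]
    (2,3)@(5, 7): e=[5,20,0] → X  [on edge]
    (3,3)@(7, 7): e=[-5,20,10] → .
    (2,4)@(5, 9): e=[25,10,-10] → .
    (3,4)@(7, 9): e=[15,10,0] → X  [on edge]
    (4,4)@(9, 9): e=[5,10,10] → X
    (5,4)@(11, 9): e=[-5,10,20] → .
    (0,5)@(1, 11): e=[65,0,-40] → .  [on edge]
    (1,5)@(3, 11): e=[55,0,-30] → .  [on edge]
    (2,5)@(5, 11): e=[45,0,-20] → .  [on edge]
    (3,5)@(7, 11): e=[35,0,-10] → .  [on edge]
    (4,5)@(9, 11): e=[25,0,0] → .  [on edge]
    (5,5)@(11, 11): e=[15,0,10] → .  [on edge]
    (6,5)@(13, 11): e=[5,0,20] → .  [on edge]
    (7,5)@(15, 11): e=[-5,0,30] → .  [on edge]
    (8,5)@(17, 11): e=[-15,0,40] → .  [on edge]
    (9,5)@(19, 11): e=[-25,0,50] → .  [on edge]
    (10,5)@(21, 11): e=[-35,0,60] → .  [on edge]
    (5,6)@(11, 13): e=[35,-10,0] → .  [on edge]
    (6,7)@(13, 15): e=[45,-20,0] → .  [on edge]
  covered (3 px):
    . . . . . . . . . . .
    . . . . . . . . . . .
    . . . . . . . . . . .
    . . X . . . . . . . .
    . . . X X . . . . . .
    . . . . . . . . . . .
    . . . . . . . . . . .
    . . . . . . . . . . .

Answer: [39,69,24]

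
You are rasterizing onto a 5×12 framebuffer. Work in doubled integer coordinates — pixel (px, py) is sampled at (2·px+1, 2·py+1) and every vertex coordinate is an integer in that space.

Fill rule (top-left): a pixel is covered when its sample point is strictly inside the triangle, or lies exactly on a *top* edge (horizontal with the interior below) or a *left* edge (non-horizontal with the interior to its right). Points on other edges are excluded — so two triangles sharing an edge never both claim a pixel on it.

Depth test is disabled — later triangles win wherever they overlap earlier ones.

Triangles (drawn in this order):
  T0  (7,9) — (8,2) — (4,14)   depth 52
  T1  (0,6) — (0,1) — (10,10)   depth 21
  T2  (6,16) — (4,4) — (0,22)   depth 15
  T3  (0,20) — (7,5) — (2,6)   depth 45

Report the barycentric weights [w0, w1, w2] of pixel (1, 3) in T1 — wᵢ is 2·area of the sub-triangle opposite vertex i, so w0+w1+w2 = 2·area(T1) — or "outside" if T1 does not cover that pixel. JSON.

T0:
  2·area = 16  (B↔C swapped to make it positive)
  edge (7, 9)→(4, 14): d=(-3,5) right/bottom  bias=-1
  edge (4, 14)→(8, 2): d=(4,-12) top-left  bias=+0
  edge (8, 2)→(7, 9): d=(-1,7) right/bottom  bias=-1
    (3,2)@(7, 5): e=[12,0,4] → X  [on edge]
    (4,2)@(9, 5): e=[2,24,-10] → .
    (3,3)@(7, 7): e=[6,8,2] → X
    (4,3)@(9, 7): e=[-4,32,-12] → .
    (3,4)@(7, 9): e=[0,16,0] → .  [on edge]
    (2,5)@(5, 11): e=[4,0,12] → X  [on edge]
    (3,5)@(7, 11): e=[-6,24,-2] → .
    (2,6)@(5, 13): e=[-2,8,10] → .
    (1,8)@(3, 17): e=[-4,0,20] → .  [on edge]
    (0,9)@(1, 19): e=[0,-16,32] → .  [on edge]
    (0,11)@(1, 23): e=[-12,0,28] → .  [on edge]
    (2,11)@(5, 23): e=[-32,48,0] → .  [on edge]
  covered (3 px):
    . . . . .
    . . . . .
    . . . X .
    . . . X .
    . . . . .
    . . X . .
    . . . . .
    . . . . .
    . . . . .
    . . . . .
    . . . . .
    . . . . .
T1:
  2·area = 50
  edge (0, 6)→(0, 1): d=(0,-5) top-left  bias=+0
  edge (0, 1)→(10, 10): d=(10,9) right/bottom  bias=-1
  edge (10, 10)→(0, 6): d=(-10,-4) top-left  bias=+0
    (0,1)@(1, 3): e=[5,11,34] → X
    (1,1)@(3, 3): e=[15,-7,42] → .
    (0,2)@(1, 5): e=[5,31,14] → X
    (1,2)@(3, 5): e=[15,13,22] → X
    (2,2)@(5, 5): e=[25,-5,30] → .
    (0,3)@(1, 7): e=[5,51,-6] → .
    (1,3)@(3, 7): e=[15,33,2] → X
    (2,3)@(5, 7): e=[25,15,10] → X
    (3,3)@(7, 7): e=[35,-3,18] → .
    (1,4)@(3, 9): e=[15,53,-18] → .
    (2,4)@(5, 9): e=[25,35,-10] → .
  covered (5 px):
    . . . . .
    X . . . .
    X X . . .
    . X X . .
    . . . . .
    . . . . .
    . . . . .
    . . . . .
    . . . . .
    . . . . .
    . . . . .
    . . . . .
T2:
  2·area = 84  (B↔C swapped to make it positive)
  edge (6, 16)→(0, 22): d=(-6,6) right/bottom  bias=-1
  edge (0, 22)→(4, 4): d=(4,-18) top-left  bias=+0
  edge (4, 4)→(6, 16): d=(2,12) right/bottom  bias=-1
    (1,4)@(3, 9): e=[60,2,22] → X
    (2,4)@(5, 9): e=[48,38,-2] → .
    (1,5)@(3, 11): e=[48,10,26] → X
    (2,5)@(5, 11): e=[36,46,2] → X
    (3,5)@(7, 11): e=[24,82,-22] → .
    (1,6)@(3, 13): e=[36,18,30] → X
    (3,6)@(7, 13): e=[12,90,-18] → .
    (4,6)@(9, 13): e=[0,126,-42] → .  [on edge]
    (1,7)@(3, 15): e=[24,26,34] → X
    (3,7)@(7, 15): e=[0,98,-14] → .  [on edge]
    (1,8)@(3, 17): e=[12,34,38] → X
    (2,8)@(5, 17): e=[0,70,14] → .  [on edge]
    (1,9)@(3, 19): e=[0,42,42] → .  [on edge]
    (0,10)@(1, 21): e=[0,14,70] → .  [on edge]
  covered (9 px):
    . . . . .
    . . . . .
    . . . . .
    . . . . .
    . X . . .
    . X X . .
    . X X . .
    . X X . .
    . X . . .
    X . . . .
    . . . . .
    . . . . .
T3:
  2·area = 68  (B↔C swapped to make it positive)
  edge (0, 20)→(2, 6): d=(2,-14) top-left  bias=+0
  edge (2, 6)→(7, 5): d=(5,-1) top-left  bias=+0
  edge (7, 5)→(0, 20): d=(-7,15) right/bottom  bias=-1
    (3,2)@(7, 5): e=[68,0,0] → .  [on edge]
    (1,3)@(3, 7): e=[16,6,46] → X
    (2,3)@(5, 7): e=[44,8,16] → X
    (3,3)@(7, 7): e=[72,10,-14] → .
    (1,4)@(3, 9): e=[20,16,32] → X
    (3,4)@(7, 9): e=[76,20,-28] → .
    (1,5)@(3, 11): e=[24,26,18] → X
    (2,5)@(5, 11): e=[52,28,-12] → .
    (0,6)@(1, 13): e=[0,34,34] → X  [on edge]
    (2,6)@(5, 13): e=[56,38,-26] → .
    (0,7)@(1, 15): e=[4,44,20] → X
    (1,7)@(3, 15): e=[32,46,-10] → .
  covered (9 px):
    . . . . .
    . . . . .
    . . . . .
    . X X . .
    . X X . .
    . X . . .
    X X . . .
    X . . . .
    X . . . .
    . . . . .
    . . . . .
    . . . . .

Answer: [33,2,15]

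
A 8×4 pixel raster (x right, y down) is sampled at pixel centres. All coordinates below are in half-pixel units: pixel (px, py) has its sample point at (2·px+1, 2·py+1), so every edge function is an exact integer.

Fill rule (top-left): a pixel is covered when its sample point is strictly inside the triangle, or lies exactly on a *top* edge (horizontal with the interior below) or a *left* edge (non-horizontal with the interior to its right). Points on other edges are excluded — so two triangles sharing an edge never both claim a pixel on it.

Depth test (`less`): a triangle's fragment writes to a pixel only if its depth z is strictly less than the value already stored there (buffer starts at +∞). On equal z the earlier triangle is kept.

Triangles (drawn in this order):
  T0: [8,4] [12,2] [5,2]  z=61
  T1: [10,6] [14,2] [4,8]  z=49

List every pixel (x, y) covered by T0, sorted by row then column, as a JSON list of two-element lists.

T0:
  2·area = 14  (B↔C swapped to make it positive)
  edge (8, 4)→(5, 2): d=(-3,-2) top-left  bias=+0
  edge (5, 2)→(12, 2): d=(7,0) top-left  bias=+0
  edge (12, 2)→(8, 4): d=(-4,2) right/bottom  bias=-1
    (3,1)@(7, 3): e=[1,7,6] → #
    (4,1)@(9, 3): e=[5,7,2] → #
    (5,1)@(11, 3): e=[9,7,-2] → ·
    (3,2)@(7, 5): e=[-5,21,-2] → ·
    (4,2)@(9, 5): e=[-1,21,-6] → ·
  covered (2 px):
    · · · · · · · ·
    · · · # # · · ·
    · · · · · · · ·
    · · · · · · · ·
T1:
  2·area = 16  (B↔C swapped to make it positive)
  edge (10, 6)→(4, 8): d=(-6,2) right/bottom  bias=-1
  edge (4, 8)→(14, 2): d=(10,-6) top-left  bias=+0
  edge (14, 2)→(10, 6): d=(-4,4) right/bottom  bias=-1
    (7,0)@(15, 1): e=[20,-4,0] → ·  [on edge]
    (6,1)@(13, 3): e=[12,4,0] → ·  [on edge]
    (4,2)@(9, 5): e=[8,0,8] → #  [on edge]
    (5,2)@(11, 5): e=[4,12,0] → ·  [on edge]
    (6,2)@(13, 5): e=[0,24,-8] → ·  [on edge]
    (3,3)@(7, 7): e=[0,8,8] → ·  [on edge]
    (4,3)@(9, 7): e=[-4,20,0] → ·  [on edge]
  covered (1 px):
    · · · · · · · ·
    · · · · · · · ·
    · · · · # · · ·
    · · · · · · · ·

Answer: [[3,1],[4,1]]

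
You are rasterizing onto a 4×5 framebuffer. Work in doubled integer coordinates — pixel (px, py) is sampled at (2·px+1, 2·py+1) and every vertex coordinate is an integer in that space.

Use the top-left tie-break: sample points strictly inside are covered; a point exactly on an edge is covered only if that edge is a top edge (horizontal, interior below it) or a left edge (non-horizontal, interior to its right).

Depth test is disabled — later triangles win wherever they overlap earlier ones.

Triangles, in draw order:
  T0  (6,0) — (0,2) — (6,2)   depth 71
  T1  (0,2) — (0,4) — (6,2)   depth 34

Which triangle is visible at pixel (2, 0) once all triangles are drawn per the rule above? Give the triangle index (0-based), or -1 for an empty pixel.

T0:
  2·area = 12  (B↔C swapped to make it positive)
  edge (6, 0)→(6, 2): d=(0,2) right/bottom  bias=-1
  edge (6, 2)→(0, 2): d=(-6,0) right/bottom  bias=-1
  edge (0, 2)→(6, 0): d=(6,-2) top-left  bias=+0
    (1,0)@(3, 1): e=[6,6,0] → #  [on edge]
    (2,0)@(5, 1): e=[2,6,4] → #
    (3,0)@(7, 1): e=[-2,6,8] → ·
    (1,1)@(3, 3): e=[6,-6,12] → ·
    (2,1)@(5, 3): e=[2,-6,16] → ·
  covered (2 px):
    · # # ·
    · · · ·
    · · · ·
    · · · ·
    · · · ·
T1:
  2·area = 12  (B↔C swapped to make it positive)
  edge (0, 2)→(6, 2): d=(6,0) top-left  bias=+0
  edge (6, 2)→(0, 4): d=(-6,2) right/bottom  bias=-1
  edge (0, 4)→(0, 2): d=(0,-2) top-left  bias=+0
    (0,1)@(1, 3): e=[6,4,2] → #
    (1,1)@(3, 3): e=[6,0,6] → ·  [on edge]
    (0,2)@(1, 5): e=[18,-8,2] → ·
  covered (1 px):
    · · · ·
    # · · ·
    · · · ·
    · · · ·
    · · · ·

Z-buffer (winner per pixel, '.' = empty):
  . 0 0 .
  1 . . .
  . . . .
  . . . .
  . . . .

Answer: 0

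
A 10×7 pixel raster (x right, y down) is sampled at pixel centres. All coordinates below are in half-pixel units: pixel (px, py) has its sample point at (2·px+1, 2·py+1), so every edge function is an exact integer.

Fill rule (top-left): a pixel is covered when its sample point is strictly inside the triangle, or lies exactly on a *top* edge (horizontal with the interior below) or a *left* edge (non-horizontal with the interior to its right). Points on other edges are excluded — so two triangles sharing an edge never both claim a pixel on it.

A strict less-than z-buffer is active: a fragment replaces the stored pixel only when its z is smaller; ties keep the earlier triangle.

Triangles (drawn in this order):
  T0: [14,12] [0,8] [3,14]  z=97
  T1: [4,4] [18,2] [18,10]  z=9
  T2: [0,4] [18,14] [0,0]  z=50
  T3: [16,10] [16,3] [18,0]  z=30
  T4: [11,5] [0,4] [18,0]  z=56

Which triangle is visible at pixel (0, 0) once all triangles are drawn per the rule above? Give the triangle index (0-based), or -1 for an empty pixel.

T0:
  2·area = 72  (B↔C swapped to make it positive)
  edge (14, 12)→(3, 14): d=(-11,2) right/bottom  bias=-1
  edge (3, 14)→(0, 8): d=(-3,-6) top-left  bias=+0
  edge (0, 8)→(14, 12): d=(14,4) right/bottom  bias=-1
    (0,4)@(1, 9): e=[59,3,10] → █
    (1,4)@(3, 9): e=[55,15,2] → █
    (2,4)@(5, 9): e=[51,27,-6] → ·
    (0,5)@(1, 11): e=[37,-3,38] → ·
    (1,5)@(3, 11): e=[33,9,30] → █
    (2,5)@(5, 11): e=[29,21,22] → █
    (3,5)@(7, 11): e=[25,33,14] → █
    (4,5)@(9, 11): e=[21,45,6] → █
    (5,5)@(11, 11): e=[17,57,-2] → ·
    (1,6)@(3, 13): e=[11,3,58] → █
    (4,6)@(9, 13): e=[-1,39,34] → ·
  covered (9 px):
    · · · · · · · · · ·
    · · · · · · · · · ·
    · · · · · · · · · ·
    · · · · · · · · · ·
    █ █ · · · · · · · ·
    · █ █ █ █ · · · · ·
    · █ █ █ · · · · · ·
T1:
  2·area = 112
  edge (4, 4)→(18, 2): d=(14,-2) top-left  bias=+0
  edge (18, 2)→(18, 10): d=(0,8) right/bottom  bias=-1
  edge (18, 10)→(4, 4): d=(-14,-6) top-left  bias=+0
    (5,1)@(11, 3): e=[0,56,56] → █  [on edge]
    (6,1)@(13, 3): e=[4,40,68] → █
    (7,1)@(15, 3): e=[8,24,80] → █
    (8,1)@(17, 3): e=[12,8,92] → █
    (9,1)@(19, 3): e=[16,-8,104] → ·
    (3,2)@(7, 5): e=[20,88,4] → █
    (4,2)@(9, 5): e=[24,72,16] → █
    (9,2)@(19, 5): e=[44,-8,76] → ·
    (3,3)@(7, 7): e=[48,88,-24] → ·
    (4,3)@(9, 7): e=[52,72,-12] → ·
    (5,3)@(11, 7): e=[56,56,0] → █  [on edge]
    (9,3)@(19, 7): e=[72,-8,48] → ·
  covered (15 px):
    · · · · · · · · · ·
    · · · · · █ █ █ █ ·
    · · · █ █ █ █ █ █ ·
    · · · · · █ █ █ █ ·
    · · · · · · · · █ ·
    · · · · · · · · · ·
    · · · · · · · · · ·
T2:
  2·area = 72  (B↔C swapped to make it positive)
  edge (0, 4)→(0, 0): d=(0,-4) top-left  bias=+0
  edge (0, 0)→(18, 14): d=(18,14) right/bottom  bias=-1
  edge (18, 14)→(0, 4): d=(-18,-10) top-left  bias=+0
    (0,0)@(1, 1): e=[4,4,64] → █
    (1,0)@(3, 1): e=[12,-24,84] → ·
    (0,1)@(1, 3): e=[4,40,28] → █
    (1,1)@(3, 3): e=[12,12,48] → █
    (2,1)@(5, 3): e=[20,-16,68] → ·
    (0,2)@(1, 5): e=[4,76,-8] → ·
    (1,2)@(3, 5): e=[12,48,12] → █
    (2,2)@(5, 5): e=[20,20,32] → █
    (3,2)@(7, 5): e=[28,-8,52] → ·
    (1,3)@(3, 7): e=[12,84,-24] → ·
    (2,3)@(5, 7): e=[20,56,-4] → ·
    (3,3)@(7, 7): e=[28,28,16] → █
    (4,3)@(9, 7): e=[36,0,36] → ·  [on edge]
    (4,4)@(9, 9): e=[36,36,0] → █  [on edge]
  covered (9 px):
    █ · · · · · · · · ·
    █ █ · · · · · · · ·
    · █ █ · · · · · · ·
    · · · █ · · · · · ·
    · · · · █ █ · · · ·
    · · · · · · █ · · ·
    · · · · · · · · · ·
T3:
  2·area = 14
  edge (16, 10)→(16, 3): d=(0,-7) top-left  bias=+0
  edge (16, 3)→(18, 0): d=(2,-3) top-left  bias=+0
  edge (18, 0)→(16, 10): d=(-2,10) right/bottom  bias=-1
    (8,1)@(17, 3): e=[7,3,4] → █
    (9,1)@(19, 3): e=[21,9,-16] → ·
    (8,2)@(17, 5): e=[7,7,0] → ·  [on edge]
  covered (1 px):
    · · · · · · · · · ·
    · · · · · · · · █ ·
    · · · · · · · · · ·
    · · · · · · · · · ·
    · · · · · · · · · ·
    · · · · · · · · · ·
    · · · · · · · · · ·
T4:
  2·area = 62
  edge (11, 5)→(0, 4): d=(-11,-1) top-left  bias=+0
  edge (0, 4)→(18, 0): d=(18,-4) top-left  bias=+0
  edge (18, 0)→(11, 5): d=(-7,5) right/bottom  bias=-1
    (7,0)@(15, 1): e=[48,6,8] → █
    (8,0)@(17, 1): e=[50,14,-2] → ·
    (2,1)@(5, 3): e=[16,2,44] → █
    (3,1)@(7, 3): e=[18,10,34] → █
    (4,1)@(9, 3): e=[20,18,24] → █
    (5,1)@(11, 3): e=[22,26,14] → █
    (6,1)@(13, 3): e=[24,34,4] → █
    (7,1)@(15, 3): e=[26,42,-6] → ·
    (2,2)@(5, 5): e=[-6,38,30] → ·
    (3,2)@(7, 5): e=[-4,46,20] → ·
    (4,2)@(9, 5): e=[-2,54,10] → ·
    (5,2)@(11, 5): e=[0,62,0] → ·  [on edge]
  covered (6 px):
    · · · · · · · █ · ·
    · · █ █ █ █ █ · · ·
    · · · · · · · · · ·
    · · · · · · · · · ·
    · · · · · · · · · ·
    · · · · · · · · · ·
    · · · · · · · · · ·

Z-buffer (winner per pixel, '.' = empty):
  2 . . . . . . 4 . .
  2 2 4 4 4 1 1 1 1 .
  . 2 2 1 1 1 1 1 1 .
  . . . 2 . 1 1 1 1 .
  0 0 . . 2 2 . . 1 .
  . 0 0 0 0 . 2 . . .
  . 0 0 0 . . . . . .

Result: 2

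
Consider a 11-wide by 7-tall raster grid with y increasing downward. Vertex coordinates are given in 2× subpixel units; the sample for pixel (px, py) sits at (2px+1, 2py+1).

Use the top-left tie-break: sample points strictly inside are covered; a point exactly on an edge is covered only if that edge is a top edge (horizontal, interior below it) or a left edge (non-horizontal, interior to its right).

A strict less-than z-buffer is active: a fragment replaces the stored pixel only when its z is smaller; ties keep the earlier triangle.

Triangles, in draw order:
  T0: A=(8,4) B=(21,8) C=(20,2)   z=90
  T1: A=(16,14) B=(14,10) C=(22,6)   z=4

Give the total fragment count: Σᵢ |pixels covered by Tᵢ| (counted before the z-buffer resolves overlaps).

T0:
  2·area = 74  (B↔C swapped to make it positive)
  edge (8, 4)→(20, 2): d=(12,-2) top-left  bias=+0
  edge (20, 2)→(21, 8): d=(1,6) right/bottom  bias=-1
  edge (21, 8)→(8, 4): d=(-13,-4) top-left  bias=+0
    (7,1)@(15, 3): e=[2,31,41] → X
    (8,1)@(17, 3): e=[6,19,49] → X
    (9,1)@(19, 3): e=[10,7,57] → X
    (10,1)@(21, 3): e=[14,-5,65] → .
    (6,2)@(13, 5): e=[22,45,7] → X
    (10,2)@(21, 5): e=[38,-3,39] → .
    (6,3)@(13, 7): e=[46,47,-19] → .
    (7,3)@(15, 7): e=[50,35,-11] → .
    (8,3)@(17, 7): e=[54,23,-3] → .
    (9,3)@(19, 7): e=[58,11,5] → X
    (10,3)@(21, 7): e=[62,-1,13] → .
    (9,4)@(19, 9): e=[82,13,-21] → .
  covered (8 px):
    . . . . . . . . . . .
    . . . . . . . X X X .
    . . . . . . X X X X .
    . . . . . . . . . X .
    . . . . . . . . . . .
    . . . . . . . . . . .
    . . . . . . . . . . .
T1:
  2·area = 40
  edge (16, 14)→(14, 10): d=(-2,-4) top-left  bias=+0
  edge (14, 10)→(22, 6): d=(8,-4) top-left  bias=+0
  edge (22, 6)→(16, 14): d=(-6,8) right/bottom  bias=-1
    (10,3)@(21, 7): e=[34,4,2] → X
    (8,4)@(17, 9): e=[14,4,22] → X
    (9,4)@(19, 9): e=[22,12,6] → X
    (10,4)@(21, 9): e=[30,20,-10] → .
    (7,5)@(15, 11): e=[2,12,26] → X
    (9,5)@(19, 11): e=[18,28,-6] → .
    (7,6)@(15, 13): e=[-2,28,14] → .
    (8,6)@(17, 13): e=[6,36,-2] → .
  covered (5 px):
    . . . . . . . . . . .
    . . . . . . . . . . .
    . . . . . . . . . . .
    . . . . . . . . . . X
    . . . . . . . . X X .
    . . . . . . . X X . .
    . . . . . . . . . . .

Result: 13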